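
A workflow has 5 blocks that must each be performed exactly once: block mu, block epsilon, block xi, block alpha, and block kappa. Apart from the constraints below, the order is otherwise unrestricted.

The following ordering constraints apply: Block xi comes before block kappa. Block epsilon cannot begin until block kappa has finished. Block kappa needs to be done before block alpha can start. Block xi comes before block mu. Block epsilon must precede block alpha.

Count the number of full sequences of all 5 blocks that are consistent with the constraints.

Block xi is the only block with nothing required before it, so every ordering starts there.
Counting all ways to extend the partial order to a total order gives 4.

4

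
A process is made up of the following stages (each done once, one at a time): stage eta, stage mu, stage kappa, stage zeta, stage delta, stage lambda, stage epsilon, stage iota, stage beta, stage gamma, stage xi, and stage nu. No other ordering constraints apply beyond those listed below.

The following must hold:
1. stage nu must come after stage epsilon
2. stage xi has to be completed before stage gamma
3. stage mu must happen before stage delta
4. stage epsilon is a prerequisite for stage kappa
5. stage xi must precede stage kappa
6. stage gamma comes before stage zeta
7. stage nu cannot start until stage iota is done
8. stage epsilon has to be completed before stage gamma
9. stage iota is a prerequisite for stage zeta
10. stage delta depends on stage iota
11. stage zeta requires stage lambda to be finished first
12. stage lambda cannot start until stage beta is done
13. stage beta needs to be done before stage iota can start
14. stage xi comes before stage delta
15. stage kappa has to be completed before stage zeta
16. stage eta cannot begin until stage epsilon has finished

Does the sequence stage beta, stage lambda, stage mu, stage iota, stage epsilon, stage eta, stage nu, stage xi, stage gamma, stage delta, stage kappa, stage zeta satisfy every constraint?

Checking each listed constraint against this order: for instance, stage lambda is in position 2 and stage zeta in position 12, so that constraint holds — and the remaining constraints check out the same way.

Yes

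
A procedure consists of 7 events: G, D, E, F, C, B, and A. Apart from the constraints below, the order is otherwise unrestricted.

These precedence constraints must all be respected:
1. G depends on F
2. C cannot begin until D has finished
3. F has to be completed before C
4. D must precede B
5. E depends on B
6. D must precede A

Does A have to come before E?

No

A and E are not related by any chain of constraints.
There exist valid orderings with E before A, so A is not required to come first.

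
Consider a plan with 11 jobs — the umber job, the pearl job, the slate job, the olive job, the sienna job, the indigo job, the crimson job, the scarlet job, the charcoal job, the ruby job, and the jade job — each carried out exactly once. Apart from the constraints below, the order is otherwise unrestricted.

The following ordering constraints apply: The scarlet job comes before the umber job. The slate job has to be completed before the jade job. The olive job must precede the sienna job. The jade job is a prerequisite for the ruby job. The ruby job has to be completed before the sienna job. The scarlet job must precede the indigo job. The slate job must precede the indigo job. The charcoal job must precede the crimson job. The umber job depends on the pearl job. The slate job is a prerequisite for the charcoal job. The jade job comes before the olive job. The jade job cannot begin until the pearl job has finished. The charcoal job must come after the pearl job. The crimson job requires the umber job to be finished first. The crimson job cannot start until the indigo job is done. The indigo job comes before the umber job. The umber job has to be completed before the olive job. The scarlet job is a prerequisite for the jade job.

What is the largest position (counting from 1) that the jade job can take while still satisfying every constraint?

8

Every job that must follow the jade job has to come after it. Tracing all chains starting from the jade job, those jobs are: the olive job, the sienna job, the ruby job — 3 in total.
So at least 3 jobs follow the jade job, putting the jade job no later than position 8. That position is achievable by scheduling everything else first.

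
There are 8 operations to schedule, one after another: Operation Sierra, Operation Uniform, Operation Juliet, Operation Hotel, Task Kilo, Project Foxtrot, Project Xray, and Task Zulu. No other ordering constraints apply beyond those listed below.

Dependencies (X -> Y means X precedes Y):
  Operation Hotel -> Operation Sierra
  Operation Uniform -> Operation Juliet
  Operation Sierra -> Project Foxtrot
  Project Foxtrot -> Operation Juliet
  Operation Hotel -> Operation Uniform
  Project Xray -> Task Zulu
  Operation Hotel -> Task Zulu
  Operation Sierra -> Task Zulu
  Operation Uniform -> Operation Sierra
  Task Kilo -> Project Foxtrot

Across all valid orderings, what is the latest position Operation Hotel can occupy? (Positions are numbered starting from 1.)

Following every chain forward from Operation Hotel, the operations that must come later are Operation Sierra, Operation Uniform, Operation Juliet, Project Foxtrot, Task Zulu — 5 of them.
So at least 5 operations follow Operation Hotel, putting Operation Hotel no later than position 3. That position is achievable by scheduling everything else first.

3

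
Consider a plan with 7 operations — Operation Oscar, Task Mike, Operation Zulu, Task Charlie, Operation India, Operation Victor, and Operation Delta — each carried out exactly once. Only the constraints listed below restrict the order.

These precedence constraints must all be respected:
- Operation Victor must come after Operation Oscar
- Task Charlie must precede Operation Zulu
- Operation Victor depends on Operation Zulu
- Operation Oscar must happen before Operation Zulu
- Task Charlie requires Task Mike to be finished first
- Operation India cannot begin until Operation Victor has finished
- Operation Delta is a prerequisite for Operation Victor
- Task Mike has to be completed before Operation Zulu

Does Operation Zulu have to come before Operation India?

Yes

Tracing the constraints gives a chain: Operation Zulu → Operation Victor → Operation India.
Hence Operation Zulu necessarily comes before Operation India.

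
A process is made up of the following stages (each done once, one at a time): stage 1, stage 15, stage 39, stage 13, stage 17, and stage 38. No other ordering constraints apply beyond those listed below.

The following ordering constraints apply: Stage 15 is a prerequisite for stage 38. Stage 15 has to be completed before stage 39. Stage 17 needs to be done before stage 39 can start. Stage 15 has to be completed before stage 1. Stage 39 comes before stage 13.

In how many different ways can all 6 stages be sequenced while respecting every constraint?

The stages with no prerequisites are stage 15, stage 17; any of them can be placed first.
Enumerating by repeatedly choosing an available stage (one whose prerequisites are all placed) gives 32 distinct complete orderings.

32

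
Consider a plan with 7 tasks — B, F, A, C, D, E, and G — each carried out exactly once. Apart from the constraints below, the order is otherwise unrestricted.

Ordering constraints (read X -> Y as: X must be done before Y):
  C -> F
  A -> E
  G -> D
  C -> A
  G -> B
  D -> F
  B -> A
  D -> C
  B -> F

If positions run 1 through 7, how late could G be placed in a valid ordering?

The tasks that are forced after G, directly or by a chain of constraints, are B, F, A, C, D, E. That's 6 tasks.
With 6 mandatory successors out of 7 tasks total, the latest slot for G is 7−6 = 1, and it's reachable by doing all non-successors before G.

1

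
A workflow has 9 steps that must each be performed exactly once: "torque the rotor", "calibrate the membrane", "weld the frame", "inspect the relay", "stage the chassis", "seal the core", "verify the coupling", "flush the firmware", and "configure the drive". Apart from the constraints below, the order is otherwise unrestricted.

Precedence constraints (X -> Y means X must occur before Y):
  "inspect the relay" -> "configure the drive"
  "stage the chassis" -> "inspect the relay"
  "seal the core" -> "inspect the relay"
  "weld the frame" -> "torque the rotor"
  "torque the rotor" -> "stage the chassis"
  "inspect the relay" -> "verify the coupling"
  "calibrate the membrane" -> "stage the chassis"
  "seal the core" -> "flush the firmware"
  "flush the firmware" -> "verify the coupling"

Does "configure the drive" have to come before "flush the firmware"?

No

"configure the drive" and "flush the firmware" are not related by any chain of constraints.
So "configure the drive" can come before "flush the firmware" or after — it is not forced.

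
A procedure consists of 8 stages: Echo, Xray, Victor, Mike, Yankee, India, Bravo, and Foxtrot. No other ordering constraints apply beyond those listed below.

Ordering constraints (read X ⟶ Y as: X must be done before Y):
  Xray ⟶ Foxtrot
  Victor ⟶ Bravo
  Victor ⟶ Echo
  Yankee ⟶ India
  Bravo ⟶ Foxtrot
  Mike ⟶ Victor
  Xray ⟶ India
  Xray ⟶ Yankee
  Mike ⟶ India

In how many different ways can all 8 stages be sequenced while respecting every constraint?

2 stages have no prerequisites (Xray, Mike), so any of them could come first.
Counting all ways to extend the partial order to a total order gives 159.

159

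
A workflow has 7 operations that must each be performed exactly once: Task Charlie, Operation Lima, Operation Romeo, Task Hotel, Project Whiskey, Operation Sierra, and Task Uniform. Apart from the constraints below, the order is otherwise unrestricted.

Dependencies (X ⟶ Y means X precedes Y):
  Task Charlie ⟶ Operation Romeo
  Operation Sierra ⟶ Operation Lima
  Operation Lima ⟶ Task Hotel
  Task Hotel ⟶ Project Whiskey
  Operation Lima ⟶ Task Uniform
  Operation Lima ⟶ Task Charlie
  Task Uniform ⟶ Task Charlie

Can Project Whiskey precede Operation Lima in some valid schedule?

The constraints give a chain Operation Lima → Task Hotel → Project Whiskey, which forces Operation Lima before Project Whiskey.
Hence Project Whiskey can never be scheduled before Operation Lima.

No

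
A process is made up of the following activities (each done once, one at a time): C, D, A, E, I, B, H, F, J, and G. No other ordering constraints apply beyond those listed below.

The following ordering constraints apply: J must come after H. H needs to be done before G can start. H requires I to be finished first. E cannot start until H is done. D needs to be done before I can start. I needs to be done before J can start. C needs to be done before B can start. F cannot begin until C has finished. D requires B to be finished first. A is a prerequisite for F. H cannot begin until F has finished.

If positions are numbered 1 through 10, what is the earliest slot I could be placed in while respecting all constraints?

4

Working backwards through the constraints from I, its full set of required predecessors is C, D, B — 3 of them.
With 3 mandatory predecessors, the earliest I can sit is position 3+1 = 4, and placing just those 3 first achieves it.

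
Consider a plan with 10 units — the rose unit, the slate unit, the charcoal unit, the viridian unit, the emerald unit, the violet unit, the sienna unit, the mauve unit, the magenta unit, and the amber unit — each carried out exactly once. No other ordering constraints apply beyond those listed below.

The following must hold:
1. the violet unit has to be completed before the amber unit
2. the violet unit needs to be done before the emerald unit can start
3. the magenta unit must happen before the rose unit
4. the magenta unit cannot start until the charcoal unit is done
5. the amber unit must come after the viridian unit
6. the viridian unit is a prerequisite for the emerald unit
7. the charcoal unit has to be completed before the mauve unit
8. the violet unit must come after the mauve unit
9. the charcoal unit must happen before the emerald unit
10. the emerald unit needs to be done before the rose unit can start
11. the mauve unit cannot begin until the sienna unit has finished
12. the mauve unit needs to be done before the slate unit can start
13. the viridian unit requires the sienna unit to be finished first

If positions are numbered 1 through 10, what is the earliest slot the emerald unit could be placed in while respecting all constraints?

6

Working backwards through the constraints from the emerald unit, its full set of required predecessors is the charcoal unit, the viridian unit, the violet unit, the sienna unit, the mauve unit — 5 of them.
So at minimum 5 units come before the emerald unit, putting the emerald unit no earlier than position 6. That position is achievable by scheduling exactly those predecessors first.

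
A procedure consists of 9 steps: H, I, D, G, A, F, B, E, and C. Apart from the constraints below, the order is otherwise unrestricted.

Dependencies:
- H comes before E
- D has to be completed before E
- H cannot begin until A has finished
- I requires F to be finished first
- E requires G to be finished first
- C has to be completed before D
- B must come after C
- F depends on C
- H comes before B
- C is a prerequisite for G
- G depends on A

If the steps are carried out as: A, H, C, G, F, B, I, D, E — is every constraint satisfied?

Checking each listed constraint against this order: for instance, H is in position 2 and E in position 9, so that constraint holds — and the remaining constraints check out the same way.

Yes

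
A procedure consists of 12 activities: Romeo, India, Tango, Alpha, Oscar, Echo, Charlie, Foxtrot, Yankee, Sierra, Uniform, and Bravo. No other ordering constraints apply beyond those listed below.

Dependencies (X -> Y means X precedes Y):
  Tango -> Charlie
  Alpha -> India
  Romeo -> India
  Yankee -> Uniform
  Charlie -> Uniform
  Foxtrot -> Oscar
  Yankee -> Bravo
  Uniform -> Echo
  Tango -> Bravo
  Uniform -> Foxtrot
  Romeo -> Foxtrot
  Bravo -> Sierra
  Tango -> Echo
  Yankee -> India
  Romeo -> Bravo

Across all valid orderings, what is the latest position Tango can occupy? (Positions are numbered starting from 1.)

The activities that are forced after Tango, directly or by a chain of constraints, are Oscar, Echo, Charlie, Foxtrot, Sierra, Uniform, Bravo. That's 7 activities.
So at least 7 activities follow Tango, putting Tango no later than position 5. That position is achievable by scheduling everything else first.

5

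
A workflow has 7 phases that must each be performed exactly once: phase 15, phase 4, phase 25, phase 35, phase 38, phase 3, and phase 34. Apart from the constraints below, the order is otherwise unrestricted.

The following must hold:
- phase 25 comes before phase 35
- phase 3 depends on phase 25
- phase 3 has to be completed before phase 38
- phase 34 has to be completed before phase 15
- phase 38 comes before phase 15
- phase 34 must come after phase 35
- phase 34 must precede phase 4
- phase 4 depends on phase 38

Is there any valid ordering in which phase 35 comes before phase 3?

The constraints leave phase 35 and phase 3 unordered relative to each other; nothing requires phase 3 earlier.
So a valid ordering placing phase 35 earlier than phase 3 exists.

Yes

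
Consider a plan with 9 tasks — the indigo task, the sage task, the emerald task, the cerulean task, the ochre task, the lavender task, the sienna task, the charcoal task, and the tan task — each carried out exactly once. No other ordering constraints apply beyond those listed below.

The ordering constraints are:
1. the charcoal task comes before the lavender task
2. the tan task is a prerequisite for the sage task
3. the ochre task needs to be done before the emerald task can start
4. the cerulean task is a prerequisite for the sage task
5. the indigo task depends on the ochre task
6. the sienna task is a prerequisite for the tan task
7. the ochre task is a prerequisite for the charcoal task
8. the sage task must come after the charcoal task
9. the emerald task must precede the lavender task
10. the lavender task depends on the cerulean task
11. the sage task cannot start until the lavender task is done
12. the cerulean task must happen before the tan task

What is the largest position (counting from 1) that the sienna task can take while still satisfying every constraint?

7

The tasks that are forced after the sienna task, directly or by a chain of constraints, are the sage task, the tan task. That's 2 tasks.
So at least 2 tasks follow the sienna task, putting the sienna task no later than position 7. That position is achievable by scheduling everything else first.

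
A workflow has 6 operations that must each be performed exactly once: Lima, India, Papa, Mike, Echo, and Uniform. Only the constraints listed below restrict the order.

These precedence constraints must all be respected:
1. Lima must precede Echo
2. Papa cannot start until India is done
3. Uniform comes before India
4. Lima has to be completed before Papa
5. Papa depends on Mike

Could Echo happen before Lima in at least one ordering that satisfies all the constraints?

Following Lima → Echo, Lima must precede Echo in every valid ordering.
Hence Echo can never be scheduled before Lima.

No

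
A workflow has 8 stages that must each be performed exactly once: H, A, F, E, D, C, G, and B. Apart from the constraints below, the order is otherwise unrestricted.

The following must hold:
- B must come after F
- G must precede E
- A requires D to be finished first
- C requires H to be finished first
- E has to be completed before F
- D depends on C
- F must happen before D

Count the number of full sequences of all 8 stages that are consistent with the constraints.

2 stages have no prerequisites (H, G), so any of them could come first.
Systematically extending each partial ordering one stage at a time and counting, there are 35 complete orderings.

35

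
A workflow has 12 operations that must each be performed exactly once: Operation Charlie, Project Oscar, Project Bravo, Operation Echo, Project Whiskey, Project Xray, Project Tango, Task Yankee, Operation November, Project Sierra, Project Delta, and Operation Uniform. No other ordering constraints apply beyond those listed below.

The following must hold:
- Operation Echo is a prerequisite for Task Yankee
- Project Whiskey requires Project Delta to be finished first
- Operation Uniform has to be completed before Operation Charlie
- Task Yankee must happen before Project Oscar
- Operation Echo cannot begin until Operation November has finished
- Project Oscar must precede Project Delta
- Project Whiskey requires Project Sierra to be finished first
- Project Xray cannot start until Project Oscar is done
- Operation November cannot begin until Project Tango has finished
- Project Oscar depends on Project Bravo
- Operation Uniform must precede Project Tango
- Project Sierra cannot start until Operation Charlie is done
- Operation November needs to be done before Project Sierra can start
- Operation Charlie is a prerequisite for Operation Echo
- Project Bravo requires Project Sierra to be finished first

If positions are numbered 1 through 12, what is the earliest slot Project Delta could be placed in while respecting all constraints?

Working backwards through the constraints from Project Delta, its full set of required predecessors is Operation Charlie, Project Oscar, Project Bravo, Operation Echo, Project Tango, Task Yankee, Operation November, Project Sierra, Operation Uniform — 9 of them.
So at minimum 9 operations come before Project Delta, putting Project Delta no earlier than position 10. That position is achievable by scheduling exactly those predecessors first.

10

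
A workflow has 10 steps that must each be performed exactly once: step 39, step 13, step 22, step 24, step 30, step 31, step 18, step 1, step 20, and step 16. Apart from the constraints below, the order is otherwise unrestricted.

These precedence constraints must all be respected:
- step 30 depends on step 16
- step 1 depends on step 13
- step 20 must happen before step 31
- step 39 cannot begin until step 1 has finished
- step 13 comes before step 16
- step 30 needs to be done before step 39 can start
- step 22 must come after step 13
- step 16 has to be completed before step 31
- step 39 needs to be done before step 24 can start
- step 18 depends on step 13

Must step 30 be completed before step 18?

No

Step 30 and step 18 are not related by any chain of constraints.
There exist valid orderings with step 18 before step 30, so step 30 is not required to come first.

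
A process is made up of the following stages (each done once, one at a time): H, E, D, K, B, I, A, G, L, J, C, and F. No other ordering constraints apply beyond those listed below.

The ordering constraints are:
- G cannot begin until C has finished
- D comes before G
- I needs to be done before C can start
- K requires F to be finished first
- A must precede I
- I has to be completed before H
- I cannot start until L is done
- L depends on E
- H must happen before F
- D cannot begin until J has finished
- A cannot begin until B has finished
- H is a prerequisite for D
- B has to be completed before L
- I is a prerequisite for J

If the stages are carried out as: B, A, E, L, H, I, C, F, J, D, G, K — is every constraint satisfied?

No

Here I comes after H.
Since I is required before H, the ordering is invalid.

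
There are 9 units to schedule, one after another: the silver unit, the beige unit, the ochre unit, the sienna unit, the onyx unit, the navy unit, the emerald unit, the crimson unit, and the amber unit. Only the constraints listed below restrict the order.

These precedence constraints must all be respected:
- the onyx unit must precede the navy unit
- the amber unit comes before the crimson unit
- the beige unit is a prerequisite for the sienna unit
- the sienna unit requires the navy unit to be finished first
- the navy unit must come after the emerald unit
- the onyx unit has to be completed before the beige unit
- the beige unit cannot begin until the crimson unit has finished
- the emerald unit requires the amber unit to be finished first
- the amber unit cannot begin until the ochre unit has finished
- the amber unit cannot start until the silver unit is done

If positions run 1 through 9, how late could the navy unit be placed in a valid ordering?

The only unit forced after the navy unit (directly or by a chain) is the sienna unit.
So at least 1 unit follows the navy unit, putting the navy unit no later than position 8. That position is achievable by scheduling everything else first.

8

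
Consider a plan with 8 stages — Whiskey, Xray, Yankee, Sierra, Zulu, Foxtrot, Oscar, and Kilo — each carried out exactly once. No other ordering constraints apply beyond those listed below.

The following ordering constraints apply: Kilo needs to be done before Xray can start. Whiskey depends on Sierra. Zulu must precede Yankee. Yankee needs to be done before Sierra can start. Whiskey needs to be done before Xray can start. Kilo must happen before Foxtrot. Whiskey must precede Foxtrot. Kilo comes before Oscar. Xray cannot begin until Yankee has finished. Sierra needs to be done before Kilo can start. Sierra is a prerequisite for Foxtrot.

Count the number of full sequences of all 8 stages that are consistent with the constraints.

Zulu is the only stage with nothing required before it, so every ordering starts there.
Systematically extending each partial ordering one stage at a time and counting, there are 14 complete orderings.

14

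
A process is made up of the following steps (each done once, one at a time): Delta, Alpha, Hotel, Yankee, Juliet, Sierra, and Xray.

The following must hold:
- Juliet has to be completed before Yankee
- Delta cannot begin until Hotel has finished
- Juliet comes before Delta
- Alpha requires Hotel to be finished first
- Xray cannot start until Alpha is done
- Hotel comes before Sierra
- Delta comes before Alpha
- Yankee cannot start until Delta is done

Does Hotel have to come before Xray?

Tracing the constraints gives a chain: Hotel → Alpha → Xray.
That forces Hotel before Xray in every valid schedule.

Yes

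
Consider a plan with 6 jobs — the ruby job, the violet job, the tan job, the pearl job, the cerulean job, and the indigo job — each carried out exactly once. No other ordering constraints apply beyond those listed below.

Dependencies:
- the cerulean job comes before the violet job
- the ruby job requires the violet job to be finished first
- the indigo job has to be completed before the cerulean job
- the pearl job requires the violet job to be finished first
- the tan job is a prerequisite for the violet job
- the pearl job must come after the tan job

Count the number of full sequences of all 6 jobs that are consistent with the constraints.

The jobs with no prerequisites are the tan job, the indigo job; any of them can be placed first.
Counting all ways to extend the partial order to a total order gives 6.

6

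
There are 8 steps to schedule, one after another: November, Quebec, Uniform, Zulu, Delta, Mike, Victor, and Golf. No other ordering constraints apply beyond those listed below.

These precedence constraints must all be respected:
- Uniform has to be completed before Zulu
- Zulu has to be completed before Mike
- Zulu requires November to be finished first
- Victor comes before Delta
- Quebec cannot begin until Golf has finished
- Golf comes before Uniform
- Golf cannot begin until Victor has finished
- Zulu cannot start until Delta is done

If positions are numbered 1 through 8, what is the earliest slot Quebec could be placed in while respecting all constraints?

The steps that are forced before Quebec, directly or transitively, are Victor, Golf. That's 2 steps.
So at minimum 2 steps come before Quebec, putting Quebec no earlier than position 3. That position is achievable by scheduling exactly those predecessors first.

3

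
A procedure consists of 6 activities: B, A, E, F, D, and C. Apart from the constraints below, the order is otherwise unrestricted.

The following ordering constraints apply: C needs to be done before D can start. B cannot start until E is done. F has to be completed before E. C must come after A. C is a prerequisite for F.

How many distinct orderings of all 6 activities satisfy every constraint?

4

Only A has no prerequisites, so it must go first.
Systematically extending each partial ordering one activity at a time and counting, there are 4 complete orderings.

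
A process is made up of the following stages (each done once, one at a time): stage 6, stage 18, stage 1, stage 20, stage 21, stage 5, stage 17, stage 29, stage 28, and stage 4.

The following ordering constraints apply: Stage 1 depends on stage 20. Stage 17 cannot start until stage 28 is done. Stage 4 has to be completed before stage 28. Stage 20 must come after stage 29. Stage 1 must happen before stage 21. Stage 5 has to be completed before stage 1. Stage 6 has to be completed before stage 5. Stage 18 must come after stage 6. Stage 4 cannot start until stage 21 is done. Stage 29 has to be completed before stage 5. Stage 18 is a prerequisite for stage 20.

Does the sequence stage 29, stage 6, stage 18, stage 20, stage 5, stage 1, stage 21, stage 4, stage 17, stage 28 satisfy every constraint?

No

The sequence places stage 17 ahead of stage 28.
That contradicts the constraint that stage 28 must precede stage 17.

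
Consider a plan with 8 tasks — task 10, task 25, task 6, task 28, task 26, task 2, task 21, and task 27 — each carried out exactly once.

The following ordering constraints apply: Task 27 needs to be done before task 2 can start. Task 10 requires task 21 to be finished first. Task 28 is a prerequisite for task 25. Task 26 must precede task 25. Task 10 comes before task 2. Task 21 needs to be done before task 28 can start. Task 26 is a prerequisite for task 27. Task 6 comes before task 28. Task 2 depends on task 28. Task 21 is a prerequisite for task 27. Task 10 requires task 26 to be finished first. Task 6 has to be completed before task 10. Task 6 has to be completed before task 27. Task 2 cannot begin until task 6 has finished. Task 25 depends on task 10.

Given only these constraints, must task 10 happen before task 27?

No

Nothing in the constraints links task 10 and task 27; they are unordered relative to each other.
There exist valid orderings with task 27 before task 10, so task 10 is not required to come first.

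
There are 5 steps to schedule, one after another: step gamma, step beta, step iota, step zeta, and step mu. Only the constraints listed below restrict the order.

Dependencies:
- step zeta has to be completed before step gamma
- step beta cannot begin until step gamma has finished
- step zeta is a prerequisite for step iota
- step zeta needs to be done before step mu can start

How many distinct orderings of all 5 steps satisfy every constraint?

12

Only step zeta has no prerequisites, so it must go first.
Enumerating by repeatedly choosing an available step (one whose prerequisites are all placed) gives 12 distinct complete orderings.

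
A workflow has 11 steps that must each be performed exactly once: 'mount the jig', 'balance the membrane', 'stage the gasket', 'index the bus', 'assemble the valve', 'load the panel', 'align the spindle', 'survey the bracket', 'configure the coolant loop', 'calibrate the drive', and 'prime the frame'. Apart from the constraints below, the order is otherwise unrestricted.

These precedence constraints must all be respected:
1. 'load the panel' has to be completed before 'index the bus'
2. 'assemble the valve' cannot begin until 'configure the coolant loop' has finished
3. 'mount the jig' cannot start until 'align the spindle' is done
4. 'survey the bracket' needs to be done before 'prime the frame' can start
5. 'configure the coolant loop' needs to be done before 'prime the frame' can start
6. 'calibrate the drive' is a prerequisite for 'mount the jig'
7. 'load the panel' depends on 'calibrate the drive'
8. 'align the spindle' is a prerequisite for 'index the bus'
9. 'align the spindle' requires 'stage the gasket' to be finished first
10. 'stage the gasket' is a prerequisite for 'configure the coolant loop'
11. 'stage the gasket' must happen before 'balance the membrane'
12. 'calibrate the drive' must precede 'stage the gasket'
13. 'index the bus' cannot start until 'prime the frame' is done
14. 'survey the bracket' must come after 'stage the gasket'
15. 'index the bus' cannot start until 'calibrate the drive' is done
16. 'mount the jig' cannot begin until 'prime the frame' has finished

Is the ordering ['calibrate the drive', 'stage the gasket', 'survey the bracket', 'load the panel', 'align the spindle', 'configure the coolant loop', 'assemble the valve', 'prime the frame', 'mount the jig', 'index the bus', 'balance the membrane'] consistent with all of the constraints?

Yes

Every stated constraint is respected: 'calibrate the drive' sits at position 1, ahead of 'index the bus' at position 10, and each of the other listed pairs likewise has the predecessor earlier in the sequence.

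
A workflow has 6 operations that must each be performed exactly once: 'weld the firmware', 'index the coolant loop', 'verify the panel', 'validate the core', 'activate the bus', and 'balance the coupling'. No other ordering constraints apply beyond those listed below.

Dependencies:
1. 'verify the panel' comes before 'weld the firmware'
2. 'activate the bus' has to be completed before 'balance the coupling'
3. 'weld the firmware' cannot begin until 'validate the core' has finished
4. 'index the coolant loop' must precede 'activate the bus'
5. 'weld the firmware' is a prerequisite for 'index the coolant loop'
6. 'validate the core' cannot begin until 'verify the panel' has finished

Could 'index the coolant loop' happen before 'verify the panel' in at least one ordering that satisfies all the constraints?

Following 'verify the panel' → 'weld the firmware' → 'index the coolant loop', 'verify the panel' must precede 'index the coolant loop' in every valid ordering.
Hence 'index the coolant loop' can never be scheduled before 'verify the panel'.

No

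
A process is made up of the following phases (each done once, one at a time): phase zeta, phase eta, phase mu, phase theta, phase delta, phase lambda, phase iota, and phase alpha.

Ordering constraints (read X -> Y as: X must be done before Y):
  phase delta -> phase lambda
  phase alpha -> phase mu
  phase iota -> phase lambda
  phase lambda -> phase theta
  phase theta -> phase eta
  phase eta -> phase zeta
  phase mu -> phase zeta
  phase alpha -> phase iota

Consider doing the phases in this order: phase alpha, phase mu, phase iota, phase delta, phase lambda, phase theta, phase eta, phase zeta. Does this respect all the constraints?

Going through the constraints one by one, each required predecessor appears earlier in the sequence than its dependent — e.g. phase mu (position 2) is before phase zeta (position 8), as required.

Yes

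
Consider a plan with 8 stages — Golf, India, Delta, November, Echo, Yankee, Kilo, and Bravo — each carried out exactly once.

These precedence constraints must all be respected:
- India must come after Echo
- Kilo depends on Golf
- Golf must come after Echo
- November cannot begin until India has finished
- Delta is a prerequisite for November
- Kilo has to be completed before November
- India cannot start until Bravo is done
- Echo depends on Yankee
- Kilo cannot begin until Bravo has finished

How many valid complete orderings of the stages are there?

77

The stages with no prerequisites are Delta, Yankee, Bravo; any of them can be placed first.
Counting all ways to extend the partial order to a total order gives 77.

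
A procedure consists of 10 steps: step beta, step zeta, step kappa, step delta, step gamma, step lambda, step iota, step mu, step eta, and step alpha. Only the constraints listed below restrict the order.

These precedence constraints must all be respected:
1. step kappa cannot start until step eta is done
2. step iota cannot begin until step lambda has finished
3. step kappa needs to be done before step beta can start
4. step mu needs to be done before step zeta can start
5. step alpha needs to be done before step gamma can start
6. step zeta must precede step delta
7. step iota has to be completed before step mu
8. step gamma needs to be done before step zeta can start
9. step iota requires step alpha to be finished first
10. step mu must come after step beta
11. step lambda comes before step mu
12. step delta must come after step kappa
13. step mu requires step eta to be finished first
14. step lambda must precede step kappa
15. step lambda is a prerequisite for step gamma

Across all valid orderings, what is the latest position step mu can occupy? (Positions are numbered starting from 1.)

8

Every step that must follow step mu has to come after it. Tracing all chains starting from step mu, those steps are: step zeta, step delta — 2 in total.
So at least 2 steps follow step mu, putting step mu no later than position 8. That position is achievable by scheduling everything else first.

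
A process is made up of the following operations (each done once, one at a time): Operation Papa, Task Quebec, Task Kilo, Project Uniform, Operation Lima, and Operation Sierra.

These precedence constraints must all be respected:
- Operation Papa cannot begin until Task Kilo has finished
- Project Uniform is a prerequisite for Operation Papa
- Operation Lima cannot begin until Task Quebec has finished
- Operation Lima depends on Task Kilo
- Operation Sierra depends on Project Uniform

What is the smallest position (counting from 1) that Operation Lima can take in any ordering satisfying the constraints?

Working backwards through the constraints from Operation Lima, its full set of required predecessors is Task Quebec, Task Kilo — 2 of them.
With 2 mandatory predecessors, the earliest Operation Lima can sit is position 2+1 = 3, and placing just those 2 first achieves it.

3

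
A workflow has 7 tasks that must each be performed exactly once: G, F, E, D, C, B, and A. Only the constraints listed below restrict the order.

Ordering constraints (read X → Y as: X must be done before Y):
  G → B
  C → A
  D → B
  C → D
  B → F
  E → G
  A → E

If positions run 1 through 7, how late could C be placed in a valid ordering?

1

The tasks that are forced after C, directly or by a chain of constraints, are G, F, E, D, B, A. That's 6 tasks.
So at least 6 tasks follow C, putting C no later than position 1. That position is achievable by scheduling everything else first.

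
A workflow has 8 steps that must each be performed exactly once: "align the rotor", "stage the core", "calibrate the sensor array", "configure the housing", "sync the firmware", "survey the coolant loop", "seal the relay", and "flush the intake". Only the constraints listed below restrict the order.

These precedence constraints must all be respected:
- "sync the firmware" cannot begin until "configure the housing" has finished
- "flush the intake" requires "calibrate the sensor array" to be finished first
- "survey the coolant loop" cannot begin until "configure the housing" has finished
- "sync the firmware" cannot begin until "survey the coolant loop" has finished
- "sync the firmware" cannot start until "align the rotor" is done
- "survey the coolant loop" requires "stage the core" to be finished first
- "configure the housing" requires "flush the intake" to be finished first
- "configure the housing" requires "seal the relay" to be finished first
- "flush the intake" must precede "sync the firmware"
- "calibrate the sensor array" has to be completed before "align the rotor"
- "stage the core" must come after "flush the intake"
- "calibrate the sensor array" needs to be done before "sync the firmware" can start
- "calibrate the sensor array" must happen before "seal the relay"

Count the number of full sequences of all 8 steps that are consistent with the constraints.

"calibrate the sensor array" is the only step with nothing required before it, so every ordering starts there.
Enumerating by repeatedly choosing an available step (one whose prerequisites are all placed) gives 30 distinct complete orderings.

30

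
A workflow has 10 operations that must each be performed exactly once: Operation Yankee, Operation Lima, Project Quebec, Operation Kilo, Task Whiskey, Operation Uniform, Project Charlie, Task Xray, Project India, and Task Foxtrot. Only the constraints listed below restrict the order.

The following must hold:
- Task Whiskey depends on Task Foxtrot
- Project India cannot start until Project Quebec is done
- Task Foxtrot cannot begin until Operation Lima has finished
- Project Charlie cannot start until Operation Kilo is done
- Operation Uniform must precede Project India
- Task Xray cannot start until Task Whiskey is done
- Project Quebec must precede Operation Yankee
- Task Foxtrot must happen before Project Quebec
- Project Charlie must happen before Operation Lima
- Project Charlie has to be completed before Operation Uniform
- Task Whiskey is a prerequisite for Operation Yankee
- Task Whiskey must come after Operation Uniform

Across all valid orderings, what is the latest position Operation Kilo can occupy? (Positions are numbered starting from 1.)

1

The operations that are forced after Operation Kilo, directly or by a chain of constraints, are Operation Yankee, Operation Lima, Project Quebec, Task Whiskey, Operation Uniform, Project Charlie, Task Xray, Project India, Task Foxtrot. That's 9 operations.
So at least 9 operations follow Operation Kilo, putting Operation Kilo no later than position 1. That position is achievable by scheduling everything else first.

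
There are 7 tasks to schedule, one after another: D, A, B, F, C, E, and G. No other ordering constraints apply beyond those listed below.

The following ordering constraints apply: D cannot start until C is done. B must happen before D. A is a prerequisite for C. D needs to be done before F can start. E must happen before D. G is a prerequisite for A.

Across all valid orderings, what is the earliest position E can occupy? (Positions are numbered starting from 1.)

1

No constraint forces any other task before E, so it can be placed first.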